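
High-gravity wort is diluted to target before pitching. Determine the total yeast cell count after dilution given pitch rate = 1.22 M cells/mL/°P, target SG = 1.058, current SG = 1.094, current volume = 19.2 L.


V_w = V·((SG_c−1)/(SG_t−1)−1);  °P = 259 − 259/SG_t;  cells = rate·(V+V_w)·°P
V_w = 19.2·((1.094−1)/(1.058−1)−1) = 11.9172
V_final = 19.2 + 11.9172 = 31.1172
°P = 259 − 259/1.058 = 14.1985
cells = 1.22·31.1172·14.1985

539.0177 billion cells


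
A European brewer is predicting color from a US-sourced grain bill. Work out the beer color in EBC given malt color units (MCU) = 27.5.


SRM = 1.4922·MCU^0.6859;  EBC = SRM·1.97
SRM = 1.4922·27.5^0.6859 = 14.4899
EBC = 14.4899·1.97

28.5451 EBC


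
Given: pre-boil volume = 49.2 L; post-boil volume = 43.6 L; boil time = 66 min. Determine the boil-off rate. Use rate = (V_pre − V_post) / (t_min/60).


rate = (49.2 − 43.6) / (66/60)

5.0909 L/hr


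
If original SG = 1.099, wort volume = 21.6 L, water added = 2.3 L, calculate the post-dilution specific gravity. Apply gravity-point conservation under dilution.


SG_new = 1 + (SG_old − 1)·V_old/(V_old + V_water)
pts = (1.099 − 1)·1000·21.6/(21.6 + 2.3) = 89.4728
SG_new = 1 + 89.4728/1000

1.0895


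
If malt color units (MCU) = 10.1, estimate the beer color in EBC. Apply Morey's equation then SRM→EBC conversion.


SRM = 1.4922·MCU^0.6859;  EBC = SRM·1.97
SRM = 1.4922·10.1^0.6859 = 7.2894
EBC = 7.2894·1.97

14.3601 EBC


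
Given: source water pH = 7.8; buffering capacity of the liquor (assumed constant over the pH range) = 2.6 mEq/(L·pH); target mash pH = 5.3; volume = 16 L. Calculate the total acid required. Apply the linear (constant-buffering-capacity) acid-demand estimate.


acid = buffering capacity · (pH_source − pH_target) · V
acid = 2.6 · (7.8 − 5.3) · 16

104.0000 mEq


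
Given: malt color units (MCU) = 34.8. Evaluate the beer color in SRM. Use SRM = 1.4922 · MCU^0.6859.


SRM = 1.4922 · 34.8^0.6859

17.0293 SRM


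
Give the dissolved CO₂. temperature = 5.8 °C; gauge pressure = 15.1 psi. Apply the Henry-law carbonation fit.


vols = (P + 14.695)·(0.01821 + 0.09011·e^(−0.04·T))
vols = (15.1 + 14.695)·(0.01821 + 0.09011·e^(−0.04·5.8))

2.6715 volumes


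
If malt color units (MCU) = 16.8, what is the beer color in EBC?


SRM = 1.4922·MCU^0.6859;  EBC = SRM·1.97
SRM = 1.4922·16.8^0.6859 = 10.3340
EBC = 10.3340·1.97

20.3579 EBC


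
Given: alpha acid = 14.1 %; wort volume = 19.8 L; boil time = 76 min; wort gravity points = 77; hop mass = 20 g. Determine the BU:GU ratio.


U = 1.65·0.000125^(GP/1000)·(1−e^(−0.04t))/4.15;  IBU = (α/100)·m·U·1000/V;  BU:GU = IBU/GP
U = 1.65·0.000125^(77/1000)·(1−e^(−0.04·76))/4.15 = 0.1895
IBU = (14.1/100)·20·0.1895·1000/19.8 = 26.9895
BU:GU = 26.9895/77

0.3505


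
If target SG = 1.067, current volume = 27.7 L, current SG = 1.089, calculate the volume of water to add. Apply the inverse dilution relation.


V_water = V·((SG_curr − 1)/(SG_target − 1) − 1)
V_water = 27.7·((1.089 − 1)/(1.067 − 1) − 1)

9.0955 L


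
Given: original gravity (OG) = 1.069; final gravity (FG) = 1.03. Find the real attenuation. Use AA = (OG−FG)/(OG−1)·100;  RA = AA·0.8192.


AA = (1.069 − 1.03)/(1.069 − 1)·100 = 56.5217
RA = 56.5217·0.8192

46.3026 %


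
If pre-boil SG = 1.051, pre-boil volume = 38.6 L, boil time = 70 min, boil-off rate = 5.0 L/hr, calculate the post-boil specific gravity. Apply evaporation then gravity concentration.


V_post = V_pre − rate·(t/60);  SG_post = 1 + (SG_pre−1)·V_pre/V_post
V_post = 38.6 − 5.0·(70/60) = 32.7667
SG_post = 1 + (1.051 − 1)·38.6/32.7667

1.0601


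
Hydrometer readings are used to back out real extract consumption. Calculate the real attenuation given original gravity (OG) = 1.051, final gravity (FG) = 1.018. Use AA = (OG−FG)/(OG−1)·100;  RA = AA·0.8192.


AA = (1.051 − 1.018)/(1.051 − 1)·100 = 64.7059
RA = 64.7059·0.8192

53.0071 %


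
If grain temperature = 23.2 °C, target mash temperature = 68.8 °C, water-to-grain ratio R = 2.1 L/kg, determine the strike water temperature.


T_strike = (0.41/R)·(T_mash − T_grain) + T_mash
T_strike = (0.41/2.1)·(68.8 − 23.2) + 68.8

77.7029 °C


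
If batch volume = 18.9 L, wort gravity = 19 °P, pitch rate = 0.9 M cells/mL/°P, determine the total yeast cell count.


cells (billions) = rate · V_L · °P
cells = 0.9 · 18.9 · 19

323.1900 billion cells


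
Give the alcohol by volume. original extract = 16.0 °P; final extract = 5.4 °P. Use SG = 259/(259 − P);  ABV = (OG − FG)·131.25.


OG = 259/(259 − 16.0) = 1.0658
FG = 259/(259 − 5.4) = 1.0213
ABV = (1.0658 − 1.0213)·131.25

5.8472 % ABV


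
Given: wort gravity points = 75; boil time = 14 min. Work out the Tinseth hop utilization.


U = 1.65·0.000125^(GP/1000) · (1 − e^(−0.04·t))/4.15
bigness = 1.65·0.000125^(75/1000) = 0.8409
boil_factor = (1 − e^(−0.04·14))/4.15 = 0.1033
U = 0.8409 · 0.1033

0.0869


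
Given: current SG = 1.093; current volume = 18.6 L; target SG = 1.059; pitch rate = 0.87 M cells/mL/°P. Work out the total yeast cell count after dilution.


V_w = V·((SG_c−1)/(SG_t−1)−1);  °P = 259 − 259/SG_t;  cells = rate·(V+V_w)·°P
V_w = 18.6·((1.093−1)/(1.059−1)−1) = 10.7186
V_final = 18.6 + 10.7186 = 29.3186
°P = 259 − 259/1.059 = 14.4297
cells = 0.87·29.3186·14.4297

368.0603 billion cells


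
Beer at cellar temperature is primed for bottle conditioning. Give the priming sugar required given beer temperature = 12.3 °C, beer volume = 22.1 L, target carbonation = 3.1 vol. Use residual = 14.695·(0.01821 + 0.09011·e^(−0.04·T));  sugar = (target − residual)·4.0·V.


residual = 14.695·(0.01821 + 0.09011·e^(−0.04·12.3)) = 1.0772
sugar = (3.1 − 1.0772)·4.0·22.1

178.8160 g


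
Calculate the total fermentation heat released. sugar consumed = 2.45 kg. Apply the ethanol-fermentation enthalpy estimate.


Q = m_sugar · 590 kJ/kg
Q = 2.45 · 590

1445.5000 kJ


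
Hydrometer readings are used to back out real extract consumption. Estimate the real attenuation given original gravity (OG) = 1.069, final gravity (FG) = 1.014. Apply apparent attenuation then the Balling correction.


AA = (OG−FG)/(OG−1)·100;  RA = AA·0.8192
AA = (1.069 − 1.014)/(1.069 − 1)·100 = 79.7101
RA = 79.7101·0.8192

65.2986 %


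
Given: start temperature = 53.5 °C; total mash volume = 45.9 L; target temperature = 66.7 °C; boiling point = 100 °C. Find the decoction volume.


V_dec = V_total·(T_target − T_start)/(T_boil − T_start)
V_dec = 45.9·(66.7 − 53.5)/(100 − 53.5)

13.0297 L


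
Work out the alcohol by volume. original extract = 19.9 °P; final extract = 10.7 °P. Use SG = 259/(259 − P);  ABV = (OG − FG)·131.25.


OG = 259/(259 − 19.9) = 1.0832
FG = 259/(259 − 10.7) = 1.0431
ABV = (1.0832 − 1.0431)·131.25

5.2678 % ABV


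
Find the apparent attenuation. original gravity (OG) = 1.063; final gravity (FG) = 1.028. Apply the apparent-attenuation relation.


AA = (OG − FG)/(OG − 1) · 100
AA = (1.063 − 1.028)/(1.063 − 1) · 100

55.5556 %


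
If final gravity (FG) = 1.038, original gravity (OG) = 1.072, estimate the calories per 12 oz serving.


ABW = (OG−FG)·131.25·0.79/FG;  °P = 259 − 259/SG (for OG→OE and FG→AE);  RE = 0.1808·OE + 0.8192·AE;  Cal = (6.9·ABW + 4·(RE−0.1))·FG·3.55
ABW = (1.072 − 1.038)·131.25·0.79/1.038 = 3.3963
OE = 259 − 259/1.072 = 17.3955 °P
AE = 259 − 259/1.038 = 9.4817 °P
RE = 0.1808·17.3955 + 0.8192·9.4817 = 10.9125 °P
Cal = (6.9·3.3963 + 4·(10.9125−0.1))·1.038·3.55

245.7262 kcal


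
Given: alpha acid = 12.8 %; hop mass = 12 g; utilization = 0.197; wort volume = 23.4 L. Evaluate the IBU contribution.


IBU = (α/100)·mass·U·1000 / V
IBU = (12.8/100)·12·0.197·1000 / 23.4

12.9313 IBU


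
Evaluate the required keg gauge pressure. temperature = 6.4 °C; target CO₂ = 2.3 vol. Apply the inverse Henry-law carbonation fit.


psi = vols/(0.01821 + 0.09011·e^(−0.04·T)) − 14.695
psi = 2.3/(0.01821 + 0.09011·e^(−0.04·6.4)) − 14.695

11.4509 psi


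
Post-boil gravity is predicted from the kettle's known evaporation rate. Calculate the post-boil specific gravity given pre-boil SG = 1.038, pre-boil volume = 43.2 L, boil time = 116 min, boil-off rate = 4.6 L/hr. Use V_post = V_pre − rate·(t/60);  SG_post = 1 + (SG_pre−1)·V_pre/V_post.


V_post = 43.2 − 4.6·(116/60) = 34.3067
SG_post = 1 + (1.038 − 1)·43.2/34.3067

1.0479


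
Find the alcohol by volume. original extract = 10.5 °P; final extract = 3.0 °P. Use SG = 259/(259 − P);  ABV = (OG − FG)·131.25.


OG = 259/(259 − 10.5) = 1.0423
FG = 259/(259 − 3.0) = 1.0117
ABV = (1.0423 − 1.0117)·131.25

4.0077 % ABV


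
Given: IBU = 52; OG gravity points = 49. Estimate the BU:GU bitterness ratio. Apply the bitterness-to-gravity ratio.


BU:GU = IBU / OG_points
BU:GU = 52 / 49

1.0612


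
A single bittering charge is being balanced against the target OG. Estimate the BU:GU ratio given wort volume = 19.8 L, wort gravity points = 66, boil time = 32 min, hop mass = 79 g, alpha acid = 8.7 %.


U = 1.65·0.000125^(GP/1000)·(1−e^(−0.04t))/4.15;  IBU = (α/100)·m·U·1000/V;  BU:GU = IBU/GP
U = 1.65·0.000125^(66/1000)·(1−e^(−0.04·32))/4.15 = 0.1586
IBU = (8.7/100)·79·0.1586·1000/19.8 = 55.0589
BU:GU = 55.0589/66

0.8342


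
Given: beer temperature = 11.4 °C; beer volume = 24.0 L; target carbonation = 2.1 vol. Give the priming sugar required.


residual = 14.695·(0.01821 + 0.09011·e^(−0.04·T));  sugar = (target − residual)·4.0·V
residual = 14.695·(0.01821 + 0.09011·e^(−0.04·11.4)) = 1.1069
sugar = (2.1 − 1.1069)·4.0·24.0

95.3404 g


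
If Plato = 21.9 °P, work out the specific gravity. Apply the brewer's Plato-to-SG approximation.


SG = 259/(259 − P)
SG = 259/(259 − 21.9)

1.0924


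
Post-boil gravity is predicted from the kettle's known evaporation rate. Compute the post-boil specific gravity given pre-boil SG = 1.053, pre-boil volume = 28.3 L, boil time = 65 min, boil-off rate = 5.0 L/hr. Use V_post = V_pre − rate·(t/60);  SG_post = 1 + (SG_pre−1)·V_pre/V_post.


V_post = 28.3 − 5.0·(65/60) = 22.8833
SG_post = 1 + (1.053 − 1)·28.3/22.8833

1.0655


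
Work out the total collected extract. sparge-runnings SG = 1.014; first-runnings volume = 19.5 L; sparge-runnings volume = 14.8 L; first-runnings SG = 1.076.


total = Σ (SG_i − 1)·1000·V_i
first = (1.076 − 1)·1000·19.5 = 1482.0000
sparge = (1.014 − 1)·1000·14.8 = 207.2000
total = 1482.0000 + 207.2000

1689.2000 gravity·L


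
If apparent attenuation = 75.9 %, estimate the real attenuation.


RA = AA · 0.8192
RA = 75.9 · 0.8192

62.1773 %


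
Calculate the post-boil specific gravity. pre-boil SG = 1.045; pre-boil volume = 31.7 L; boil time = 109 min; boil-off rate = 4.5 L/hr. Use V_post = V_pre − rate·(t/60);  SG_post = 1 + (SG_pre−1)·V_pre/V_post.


V_post = 31.7 − 4.5·(109/60) = 23.5250
SG_post = 1 + (1.045 − 1)·31.7/23.5250

1.0606


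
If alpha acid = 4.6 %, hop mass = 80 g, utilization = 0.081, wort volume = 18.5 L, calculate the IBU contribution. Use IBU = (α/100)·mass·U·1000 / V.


IBU = (4.6/100)·80·0.081·1000 / 18.5

16.1124 IBU


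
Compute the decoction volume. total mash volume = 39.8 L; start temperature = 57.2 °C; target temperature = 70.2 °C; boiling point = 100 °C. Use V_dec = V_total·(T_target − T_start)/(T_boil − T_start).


V_dec = 39.8·(70.2 − 57.2)/(100 − 57.2)

12.0888 L


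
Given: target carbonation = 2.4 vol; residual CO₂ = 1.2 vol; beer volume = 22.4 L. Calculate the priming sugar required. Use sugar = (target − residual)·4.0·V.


sugar = (2.4 − 1.2)·4.0·22.4

107.5200 g


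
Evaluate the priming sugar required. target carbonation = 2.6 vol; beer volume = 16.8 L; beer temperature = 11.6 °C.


residual = 14.695·(0.01821 + 0.09011·e^(−0.04·T));  sugar = (target − residual)·4.0·V
residual = 14.695·(0.01821 + 0.09011·e^(−0.04·11.6)) = 1.1002
sugar = (2.6 − 1.1002)·4.0·16.8

100.7877 g


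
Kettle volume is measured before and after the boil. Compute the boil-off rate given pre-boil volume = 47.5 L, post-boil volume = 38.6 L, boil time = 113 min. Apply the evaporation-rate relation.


rate = (V_pre − V_post) / (t_min/60)
rate = (47.5 − 38.6) / (113/60)

4.7257 L/hr


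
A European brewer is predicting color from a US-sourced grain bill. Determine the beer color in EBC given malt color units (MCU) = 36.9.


SRM = 1.4922·MCU^0.6859;  EBC = SRM·1.97
SRM = 1.4922·36.9^0.6859 = 17.7276
EBC = 17.7276·1.97

34.9234 EBC


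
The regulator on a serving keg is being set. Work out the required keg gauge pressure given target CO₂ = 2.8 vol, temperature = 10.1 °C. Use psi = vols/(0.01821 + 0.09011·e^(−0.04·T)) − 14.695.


psi = 2.8/(0.01821 + 0.09011·e^(−0.04·10.1)) − 14.695

21.0323 psi


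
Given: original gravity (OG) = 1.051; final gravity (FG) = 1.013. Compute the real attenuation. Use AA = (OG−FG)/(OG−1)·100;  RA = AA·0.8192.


AA = (1.051 − 1.013)/(1.051 − 1)·100 = 74.5098
RA = 74.5098·0.8192

61.0384 %


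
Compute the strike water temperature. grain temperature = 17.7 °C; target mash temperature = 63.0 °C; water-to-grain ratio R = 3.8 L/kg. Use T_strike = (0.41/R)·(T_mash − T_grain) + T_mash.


T_strike = (0.41/3.8)·(63.0 − 17.7) + 63.0

67.8876 °C


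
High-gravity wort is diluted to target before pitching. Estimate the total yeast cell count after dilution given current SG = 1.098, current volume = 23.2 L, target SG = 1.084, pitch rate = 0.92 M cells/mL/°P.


V_w = V·((SG_c−1)/(SG_t−1)−1);  °P = 259 − 259/SG_t;  cells = rate·(V+V_w)·°P
V_w = 23.2·((1.098−1)/(1.084−1)−1) = 3.8667
V_final = 23.2 + 3.8667 = 27.0667
°P = 259 − 259/1.084 = 20.0701
cells = 0.92·27.0667·20.0701

499.7725 billion cells


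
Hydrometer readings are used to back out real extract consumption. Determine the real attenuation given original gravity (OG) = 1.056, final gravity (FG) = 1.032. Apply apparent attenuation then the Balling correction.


AA = (OG−FG)/(OG−1)·100;  RA = AA·0.8192
AA = (1.056 − 1.032)/(1.056 − 1)·100 = 42.8571
RA = 42.8571·0.8192

35.1086 %


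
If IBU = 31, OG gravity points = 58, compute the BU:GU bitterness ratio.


BU:GU = IBU / OG_points
BU:GU = 31 / 58

0.5345


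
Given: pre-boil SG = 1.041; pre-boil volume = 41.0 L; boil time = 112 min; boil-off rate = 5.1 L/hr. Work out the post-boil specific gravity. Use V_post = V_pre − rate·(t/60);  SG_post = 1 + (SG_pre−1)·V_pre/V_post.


V_post = 41.0 − 5.1·(112/60) = 31.4800
SG_post = 1 + (1.041 − 1)·41.0/31.4800

1.0534


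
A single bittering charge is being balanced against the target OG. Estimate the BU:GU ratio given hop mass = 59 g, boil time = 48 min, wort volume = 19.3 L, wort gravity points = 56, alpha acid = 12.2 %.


U = 1.65·0.000125^(GP/1000)·(1−e^(−0.04t))/4.15;  IBU = (α/100)·m·U·1000/V;  BU:GU = IBU/GP
U = 1.65·0.000125^(56/1000)·(1−e^(−0.04·48))/4.15 = 0.2051
IBU = (12.2/100)·59·0.2051·1000/19.3 = 76.5009
BU:GU = 76.5009/56

1.3661


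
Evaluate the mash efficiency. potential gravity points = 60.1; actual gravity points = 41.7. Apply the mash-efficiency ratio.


efficiency = actual / potential × 100
efficiency = 41.7 / 60.1 × 100

69.3844 %


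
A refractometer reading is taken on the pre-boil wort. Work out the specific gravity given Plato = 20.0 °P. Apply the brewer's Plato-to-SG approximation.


SG = 259/(259 − P)
SG = 259/(259 − 20.0)

1.0837


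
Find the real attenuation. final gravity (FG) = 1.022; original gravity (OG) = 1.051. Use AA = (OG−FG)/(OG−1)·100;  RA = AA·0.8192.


AA = (1.051 − 1.022)/(1.051 − 1)·100 = 56.8627
RA = 56.8627·0.8192

46.5820 %


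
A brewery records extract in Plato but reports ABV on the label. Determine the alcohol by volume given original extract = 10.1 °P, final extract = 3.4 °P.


SG = 259/(259 − P);  ABV = (OG − FG)·131.25
OG = 259/(259 − 10.1) = 1.0406
FG = 259/(259 − 3.4) = 1.0133
ABV = (1.0406 − 1.0133)·131.25

3.5800 % ABV


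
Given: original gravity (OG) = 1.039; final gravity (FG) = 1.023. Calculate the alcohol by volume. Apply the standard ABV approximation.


ABV = (OG − FG) · 131.25
ABV = (1.039 − 1.023) · 131.25

2.1000 % ABV


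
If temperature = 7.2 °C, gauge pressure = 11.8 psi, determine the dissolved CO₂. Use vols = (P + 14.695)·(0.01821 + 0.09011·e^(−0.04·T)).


vols = (11.8 + 14.695)·(0.01821 + 0.09011·e^(−0.04·7.2))

2.2725 volumes


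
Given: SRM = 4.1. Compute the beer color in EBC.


EBC = SRM · 1.97
EBC = 4.1 · 1.97

8.0770 EBC


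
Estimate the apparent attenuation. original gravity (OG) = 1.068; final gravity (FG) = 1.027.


AA = (OG − FG)/(OG − 1) · 100
AA = (1.068 − 1.027)/(1.068 − 1) · 100

60.2941 %


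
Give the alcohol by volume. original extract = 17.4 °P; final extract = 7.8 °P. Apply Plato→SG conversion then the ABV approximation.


SG = 259/(259 − P);  ABV = (OG − FG)·131.25
OG = 259/(259 − 17.4) = 1.0720
FG = 259/(259 − 7.8) = 1.0311
ABV = (1.0720 − 1.0311)·131.25

5.3772 % ABV


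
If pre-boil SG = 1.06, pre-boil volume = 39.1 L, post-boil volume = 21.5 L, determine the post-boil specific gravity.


SG_post = 1 + (SG_pre − 1)·V_pre/V_post
pts_pre = (1.06 − 1)·1000 = 60.0000
pts_post = 60.0000·39.1/21.5 = 109.1163
SG_post = 1 + 109.1163/1000

1.1091


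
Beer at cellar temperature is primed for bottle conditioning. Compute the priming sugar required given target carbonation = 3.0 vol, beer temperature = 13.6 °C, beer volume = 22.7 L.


residual = 14.695·(0.01821 + 0.09011·e^(−0.04·T));  sugar = (target − residual)·4.0·V
residual = 14.695·(0.01821 + 0.09011·e^(−0.04·13.6)) = 1.0362
sugar = (3.0 − 1.0362)·4.0·22.7

178.3157 g


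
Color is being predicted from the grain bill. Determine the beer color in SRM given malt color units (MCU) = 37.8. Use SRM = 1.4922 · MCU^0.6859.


SRM = 1.4922 · 37.8^0.6859

18.0231 SRM


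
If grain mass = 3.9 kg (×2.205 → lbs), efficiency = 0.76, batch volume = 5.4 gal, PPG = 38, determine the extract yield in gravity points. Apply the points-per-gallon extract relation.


points = lbs × PPG × eff / vol
lbs = 3.9 × 2.205 = 8.5995
points = 8.5995 × 38 × 0.76 / 5.4

45.9914 points


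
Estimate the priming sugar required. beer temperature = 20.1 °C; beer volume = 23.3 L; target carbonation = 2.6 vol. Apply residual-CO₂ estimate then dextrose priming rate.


residual = 14.695·(0.01821 + 0.09011·e^(−0.04·T));  sugar = (target − residual)·4.0·V
residual = 14.695·(0.01821 + 0.09011·e^(−0.04·20.1)) = 0.8602
sugar = (2.6 − 0.8602)·4.0·23.3

162.1487 g


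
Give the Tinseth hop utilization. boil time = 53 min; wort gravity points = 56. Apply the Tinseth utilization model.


U = 1.65·0.000125^(GP/1000) · (1 − e^(−0.04·t))/4.15
bigness = 1.65·0.000125^(56/1000) = 0.9975
boil_factor = (1 − e^(−0.04·53))/4.15 = 0.2120
U = 0.9975 · 0.2120

0.2115


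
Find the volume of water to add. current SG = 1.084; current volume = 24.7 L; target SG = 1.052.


V_water = V·((SG_curr − 1)/(SG_target − 1) − 1)
V_water = 24.7·((1.084 − 1)/(1.052 − 1) − 1)

15.2000 L


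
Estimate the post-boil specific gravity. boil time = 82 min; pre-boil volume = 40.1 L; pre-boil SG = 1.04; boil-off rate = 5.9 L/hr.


V_post = V_pre − rate·(t/60);  SG_post = 1 + (SG_pre−1)·V_pre/V_post
V_post = 40.1 − 5.9·(82/60) = 32.0367
SG_post = 1 + (1.04 − 1)·40.1/32.0367

1.0501


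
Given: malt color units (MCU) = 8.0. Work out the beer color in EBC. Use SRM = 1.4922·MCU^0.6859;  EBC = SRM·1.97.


SRM = 1.4922·8.0^0.6859 = 6.2124
EBC = 6.2124·1.97

12.2383 EBC


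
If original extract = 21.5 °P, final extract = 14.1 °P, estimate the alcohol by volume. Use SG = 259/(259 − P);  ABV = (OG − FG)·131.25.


OG = 259/(259 − 21.5) = 1.0905
FG = 259/(259 − 14.1) = 1.0576
ABV = (1.0905 − 1.0576)·131.25

4.3249 % ABV


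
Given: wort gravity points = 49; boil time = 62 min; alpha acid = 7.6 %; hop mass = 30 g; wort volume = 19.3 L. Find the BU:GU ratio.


U = 1.65·0.000125^(GP/1000)·(1−e^(−0.04t))/4.15;  IBU = (α/100)·m·U·1000/V;  BU:GU = IBU/GP
U = 1.65·0.000125^(49/1000)·(1−e^(−0.04·62))/4.15 = 0.2345
IBU = (7.6/100)·30·0.2345·1000/19.3 = 27.7063
BU:GU = 27.7063/49

0.5654


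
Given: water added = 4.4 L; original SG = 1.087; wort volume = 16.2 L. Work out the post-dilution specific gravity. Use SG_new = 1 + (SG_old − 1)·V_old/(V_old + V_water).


pts = (1.087 − 1)·1000·16.2/(16.2 + 4.4) = 68.4175
SG_new = 1 + 68.4175/1000

1.0684


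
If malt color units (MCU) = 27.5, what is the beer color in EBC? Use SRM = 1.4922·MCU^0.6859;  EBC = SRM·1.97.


SRM = 1.4922·27.5^0.6859 = 14.4899
EBC = 14.4899·1.97

28.5451 EBC


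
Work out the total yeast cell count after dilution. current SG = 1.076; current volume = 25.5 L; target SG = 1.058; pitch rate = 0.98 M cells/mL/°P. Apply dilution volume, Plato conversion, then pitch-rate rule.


V_w = V·((SG_c−1)/(SG_t−1)−1);  °P = 259 − 259/SG_t;  cells = rate·(V+V_w)·°P
V_w = 25.5·((1.076−1)/(1.058−1)−1) = 7.9138
V_final = 25.5 + 7.9138 = 33.4138
°P = 259 − 259/1.058 = 14.1985
cells = 0.98·33.4138·14.1985

464.9368 billion cells


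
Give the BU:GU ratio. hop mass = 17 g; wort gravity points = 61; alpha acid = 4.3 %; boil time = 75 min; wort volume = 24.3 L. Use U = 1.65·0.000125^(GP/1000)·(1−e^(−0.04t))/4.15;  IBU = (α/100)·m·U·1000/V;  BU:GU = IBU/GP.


U = 1.65·0.000125^(61/1000)·(1−e^(−0.04·75))/4.15 = 0.2184
IBU = (4.3/100)·17·0.2184·1000/24.3 = 6.5687
BU:GU = 6.5687/61

0.1077


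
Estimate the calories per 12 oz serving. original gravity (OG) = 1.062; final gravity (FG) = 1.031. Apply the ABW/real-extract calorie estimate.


ABW = (OG−FG)·131.25·0.79/FG;  °P = 259 − 259/SG (for OG→OE and FG→AE);  RE = 0.1808·OE + 0.8192·AE;  Cal = (6.9·ABW + 4·(RE−0.1))·FG·3.55
ABW = (1.062 − 1.031)·131.25·0.79/1.031 = 3.1177
OE = 259 − 259/1.062 = 15.1205 °P
AE = 259 − 259/1.031 = 7.7876 °P
RE = 0.1808·15.1205 + 0.8192·7.7876 = 9.1134 °P
Cal = (6.9·3.1177 + 4·(9.1134−0.1))·1.031·3.55

210.6923 kcal


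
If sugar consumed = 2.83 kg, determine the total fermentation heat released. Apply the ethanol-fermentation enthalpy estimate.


Q = m_sugar · 590 kJ/kg
Q = 2.83 · 590

1669.7000 kJ


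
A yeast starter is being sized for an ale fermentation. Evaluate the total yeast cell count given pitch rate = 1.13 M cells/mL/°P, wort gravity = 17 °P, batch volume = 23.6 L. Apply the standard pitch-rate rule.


cells (billions) = rate · V_L · °P
cells = 1.13 · 23.6 · 17

453.3560 billion cells


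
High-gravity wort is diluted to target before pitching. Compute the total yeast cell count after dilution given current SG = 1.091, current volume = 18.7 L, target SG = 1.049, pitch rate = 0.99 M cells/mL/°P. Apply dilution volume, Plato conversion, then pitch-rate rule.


V_w = V·((SG_c−1)/(SG_t−1)−1);  °P = 259 − 259/SG_t;  cells = rate·(V+V_w)·°P
V_w = 18.7·((1.091−1)/(1.049−1)−1) = 16.0286
V_final = 18.7 + 16.0286 = 34.7286
°P = 259 − 259/1.049 = 12.0982
cells = 0.99·34.7286·12.0982

415.9513 billion cells


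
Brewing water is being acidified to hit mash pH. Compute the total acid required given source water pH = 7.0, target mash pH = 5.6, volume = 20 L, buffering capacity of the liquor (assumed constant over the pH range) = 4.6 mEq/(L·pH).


acid = buffering capacity · (pH_source − pH_target) · V
acid = 4.6 · (7.0 − 5.6) · 20

128.8000 mEq


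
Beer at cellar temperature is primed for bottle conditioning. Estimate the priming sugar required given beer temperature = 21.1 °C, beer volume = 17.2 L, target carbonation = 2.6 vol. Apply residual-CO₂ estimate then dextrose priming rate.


residual = 14.695·(0.01821 + 0.09011·e^(−0.04·T));  sugar = (target − residual)·4.0·V
residual = 14.695·(0.01821 + 0.09011·e^(−0.04·21.1)) = 0.8370
sugar = (2.6 − 0.8370)·4.0·17.2

121.2964 g


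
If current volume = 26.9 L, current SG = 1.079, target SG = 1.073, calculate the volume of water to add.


V_water = V·((SG_curr − 1)/(SG_target − 1) − 1)
V_water = 26.9·((1.079 − 1)/(1.073 − 1) − 1)

2.2110 L


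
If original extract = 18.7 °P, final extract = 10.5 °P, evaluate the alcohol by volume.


SG = 259/(259 − P);  ABV = (OG − FG)·131.25
OG = 259/(259 − 18.7) = 1.0778
FG = 259/(259 − 10.5) = 1.0423
ABV = (1.0778 − 1.0423)·131.25

4.6680 % ABV


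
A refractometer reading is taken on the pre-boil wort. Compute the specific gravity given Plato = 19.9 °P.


SG = 259/(259 − P)
SG = 259/(259 − 19.9)

1.0832


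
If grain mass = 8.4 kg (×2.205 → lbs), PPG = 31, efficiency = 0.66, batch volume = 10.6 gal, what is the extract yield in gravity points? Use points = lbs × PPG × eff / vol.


lbs = 8.4 × 2.205 = 18.5220
points = 18.5220 × 31 × 0.66 / 10.6

35.7510 points


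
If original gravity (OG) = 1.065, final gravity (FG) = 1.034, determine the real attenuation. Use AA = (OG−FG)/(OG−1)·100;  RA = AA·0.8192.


AA = (1.065 − 1.034)/(1.065 − 1)·100 = 47.6923
RA = 47.6923·0.8192

39.0695 %


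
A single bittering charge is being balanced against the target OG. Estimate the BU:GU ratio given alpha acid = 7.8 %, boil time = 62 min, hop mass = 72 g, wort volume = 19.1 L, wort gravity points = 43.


U = 1.65·0.000125^(GP/1000)·(1−e^(−0.04t))/4.15;  IBU = (α/100)·m·U·1000/V;  BU:GU = IBU/GP
U = 1.65·0.000125^(43/1000)·(1−e^(−0.04·62))/4.15 = 0.2475
IBU = (7.8/100)·72·0.2475·1000/19.1 = 72.7803
BU:GU = 72.7803/43

1.6926


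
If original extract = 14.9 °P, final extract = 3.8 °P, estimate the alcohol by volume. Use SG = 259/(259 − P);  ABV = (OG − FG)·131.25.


OG = 259/(259 − 14.9) = 1.0610
FG = 259/(259 − 3.8) = 1.0149
ABV = (1.0610 − 1.0149)·131.25

6.0572 % ABV


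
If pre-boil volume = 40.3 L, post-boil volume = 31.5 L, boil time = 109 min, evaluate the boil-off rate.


rate = (V_pre − V_post) / (t_min/60)
rate = (40.3 − 31.5) / (109/60)

4.8440 L/hr


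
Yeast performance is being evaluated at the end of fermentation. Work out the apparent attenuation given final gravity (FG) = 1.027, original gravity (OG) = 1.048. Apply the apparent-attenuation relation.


AA = (OG − FG)/(OG − 1) · 100
AA = (1.048 − 1.027)/(1.048 − 1) · 100

43.7500 %


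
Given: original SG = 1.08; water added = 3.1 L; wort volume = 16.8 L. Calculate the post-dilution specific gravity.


SG_new = 1 + (SG_old − 1)·V_old/(V_old + V_water)
pts = (1.08 − 1)·1000·16.8/(16.8 + 3.1) = 67.5377
SG_new = 1 + 67.5377/1000

1.0675


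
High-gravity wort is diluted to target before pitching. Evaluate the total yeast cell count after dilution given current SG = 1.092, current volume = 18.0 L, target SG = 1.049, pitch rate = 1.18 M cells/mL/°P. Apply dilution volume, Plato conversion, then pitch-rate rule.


V_w = V·((SG_c−1)/(SG_t−1)−1);  °P = 259 − 259/SG_t;  cells = rate·(V+V_w)·°P
V_w = 18.0·((1.092−1)/(1.049−1)−1) = 15.7959
V_final = 18.0 + 15.7959 = 33.7959
°P = 259 − 259/1.049 = 12.0982
cells = 1.18·33.7959·12.0982

482.4659 billion cells


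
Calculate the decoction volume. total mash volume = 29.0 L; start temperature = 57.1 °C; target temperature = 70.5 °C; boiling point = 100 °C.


V_dec = V_total·(T_target − T_start)/(T_boil − T_start)
V_dec = 29.0·(70.5 − 57.1)/(100 − 57.1)

9.0583 L


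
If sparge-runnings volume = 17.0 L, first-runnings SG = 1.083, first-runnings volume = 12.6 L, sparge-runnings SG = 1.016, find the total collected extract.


total = Σ (SG_i − 1)·1000·V_i
first = (1.083 − 1)·1000·12.6 = 1045.8000
sparge = (1.016 − 1)·1000·17.0 = 272.0000
total = 1045.8000 + 272.0000

1317.8000 gravity·L


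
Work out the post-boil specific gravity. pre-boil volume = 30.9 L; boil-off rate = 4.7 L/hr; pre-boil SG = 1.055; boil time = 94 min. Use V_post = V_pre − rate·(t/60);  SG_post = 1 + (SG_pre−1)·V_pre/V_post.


V_post = 30.9 − 4.7·(94/60) = 23.5367
SG_post = 1 + (1.055 − 1)·30.9/23.5367

1.0722


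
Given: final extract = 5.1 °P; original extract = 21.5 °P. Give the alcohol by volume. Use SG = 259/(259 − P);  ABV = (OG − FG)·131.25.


OG = 259/(259 − 21.5) = 1.0905
FG = 259/(259 − 5.1) = 1.0201
ABV = (1.0905 − 1.0201)·131.25

9.2452 % ABV


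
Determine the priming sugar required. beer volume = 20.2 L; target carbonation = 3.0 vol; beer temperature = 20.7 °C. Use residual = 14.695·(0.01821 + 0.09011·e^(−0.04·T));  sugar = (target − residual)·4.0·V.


residual = 14.695·(0.01821 + 0.09011·e^(−0.04·20.7)) = 0.8462
sugar = (3.0 − 0.8462)·4.0·20.2

174.0308 g


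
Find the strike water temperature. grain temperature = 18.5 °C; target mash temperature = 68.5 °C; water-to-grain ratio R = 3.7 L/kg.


T_strike = (0.41/R)·(T_mash − T_grain) + T_mash
T_strike = (0.41/3.7)·(68.5 − 18.5) + 68.5

74.0405 °C


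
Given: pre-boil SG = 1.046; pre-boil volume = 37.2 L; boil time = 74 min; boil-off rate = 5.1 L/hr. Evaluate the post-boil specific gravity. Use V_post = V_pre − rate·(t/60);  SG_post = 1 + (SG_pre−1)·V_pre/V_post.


V_post = 37.2 − 5.1·(74/60) = 30.9100
SG_post = 1 + (1.046 − 1)·37.2/30.9100

1.0554


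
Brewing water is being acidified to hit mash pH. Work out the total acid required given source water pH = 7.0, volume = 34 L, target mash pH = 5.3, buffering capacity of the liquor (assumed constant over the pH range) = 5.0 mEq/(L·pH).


acid = buffering capacity · (pH_source − pH_target) · V
acid = 5.0 · (7.0 − 5.3) · 34

289.0000 mEq


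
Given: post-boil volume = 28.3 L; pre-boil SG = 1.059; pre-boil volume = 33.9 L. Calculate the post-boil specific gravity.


SG_post = 1 + (SG_pre − 1)·V_pre/V_post
pts_pre = (1.059 − 1)·1000 = 59.0000
pts_post = 59.0000·33.9/28.3 = 70.6749
SG_post = 1 + 70.6749/1000

1.0707


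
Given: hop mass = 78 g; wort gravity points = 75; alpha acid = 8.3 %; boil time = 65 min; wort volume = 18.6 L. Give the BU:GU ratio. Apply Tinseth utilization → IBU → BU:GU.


U = 1.65·0.000125^(GP/1000)·(1−e^(−0.04t))/4.15;  IBU = (α/100)·m·U·1000/V;  BU:GU = IBU/GP
U = 1.65·0.000125^(75/1000)·(1−e^(−0.04·65))/4.15 = 0.1876
IBU = (8.3/100)·78·0.1876·1000/18.6 = 65.2900
BU:GU = 65.2900/75

0.8705


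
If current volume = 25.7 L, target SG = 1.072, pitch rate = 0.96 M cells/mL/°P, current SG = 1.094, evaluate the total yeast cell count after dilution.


V_w = V·((SG_c−1)/(SG_t−1)−1);  °P = 259 − 259/SG_t;  cells = rate·(V+V_w)·°P
V_w = 25.7·((1.094−1)/(1.072−1)−1) = 7.8528
V_final = 25.7 + 7.8528 = 33.5528
°P = 259 − 259/1.072 = 17.3955
cells = 0.96·33.5528·17.3955

560.3214 billion cells


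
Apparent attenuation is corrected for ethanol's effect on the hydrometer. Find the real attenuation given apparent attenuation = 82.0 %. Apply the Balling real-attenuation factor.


RA = AA · 0.8192
RA = 82.0 · 0.8192

67.1744 %


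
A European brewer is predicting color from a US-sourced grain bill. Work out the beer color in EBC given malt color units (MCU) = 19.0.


SRM = 1.4922·MCU^0.6859;  EBC = SRM·1.97
SRM = 1.4922·19.0^0.6859 = 11.2441
EBC = 11.2441·1.97

22.1508 EBC


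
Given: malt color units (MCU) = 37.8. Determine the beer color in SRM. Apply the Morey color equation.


SRM = 1.4922 · MCU^0.6859
SRM = 1.4922 · 37.8^0.6859

18.0231 SRM


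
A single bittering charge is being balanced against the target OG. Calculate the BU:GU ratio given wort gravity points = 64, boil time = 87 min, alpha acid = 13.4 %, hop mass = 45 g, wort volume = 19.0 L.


U = 1.65·0.000125^(GP/1000)·(1−e^(−0.04t))/4.15;  IBU = (α/100)·m·U·1000/V;  BU:GU = IBU/GP
U = 1.65·0.000125^(64/1000)·(1−e^(−0.04·87))/4.15 = 0.2168
IBU = (13.4/100)·45·0.2168·1000/19.0 = 68.8037
BU:GU = 68.8037/64

1.0751


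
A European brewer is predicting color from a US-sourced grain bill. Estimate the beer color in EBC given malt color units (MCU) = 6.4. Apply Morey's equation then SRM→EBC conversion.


SRM = 1.4922·MCU^0.6859;  EBC = SRM·1.97
SRM = 1.4922·6.4^0.6859 = 5.3307
EBC = 5.3307·1.97

10.5015 EBC


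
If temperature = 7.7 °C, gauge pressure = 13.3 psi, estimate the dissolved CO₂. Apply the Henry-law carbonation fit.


vols = (P + 14.695)·(0.01821 + 0.09011·e^(−0.04·T))
vols = (13.3 + 14.695)·(0.01821 + 0.09011·e^(−0.04·7.7))

2.3637 volumes


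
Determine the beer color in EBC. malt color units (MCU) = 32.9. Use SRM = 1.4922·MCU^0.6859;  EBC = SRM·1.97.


SRM = 1.4922·32.9^0.6859 = 16.3860
EBC = 16.3860·1.97

32.2803 EBC


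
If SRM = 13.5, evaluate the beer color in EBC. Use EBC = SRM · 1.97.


EBC = 13.5 · 1.97

26.5950 EBC


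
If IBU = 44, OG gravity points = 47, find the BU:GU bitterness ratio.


BU:GU = IBU / OG_points
BU:GU = 44 / 47

0.9362


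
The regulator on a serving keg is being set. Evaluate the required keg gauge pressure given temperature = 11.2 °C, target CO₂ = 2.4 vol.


psi = vols/(0.01821 + 0.09011·e^(−0.04·T)) − 14.695
psi = 2.4/(0.01821 + 0.09011·e^(−0.04·11.2)) − 14.695

16.9749 psi


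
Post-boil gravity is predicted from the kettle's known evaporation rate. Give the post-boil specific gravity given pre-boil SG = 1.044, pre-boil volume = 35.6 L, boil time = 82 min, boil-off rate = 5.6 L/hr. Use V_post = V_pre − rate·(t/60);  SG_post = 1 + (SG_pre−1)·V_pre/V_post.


V_post = 35.6 − 5.6·(82/60) = 27.9467
SG_post = 1 + (1.044 − 1)·35.6/27.9467

1.0560


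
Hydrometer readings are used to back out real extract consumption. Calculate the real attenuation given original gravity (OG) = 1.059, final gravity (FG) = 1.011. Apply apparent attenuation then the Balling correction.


AA = (OG−FG)/(OG−1)·100;  RA = AA·0.8192
AA = (1.059 − 1.011)/(1.059 − 1)·100 = 81.3559
RA = 81.3559·0.8192

66.6468 %


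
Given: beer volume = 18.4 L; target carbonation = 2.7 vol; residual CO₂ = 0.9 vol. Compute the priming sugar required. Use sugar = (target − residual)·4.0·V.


sugar = (2.7 − 0.9)·4.0·18.4

132.4800 g


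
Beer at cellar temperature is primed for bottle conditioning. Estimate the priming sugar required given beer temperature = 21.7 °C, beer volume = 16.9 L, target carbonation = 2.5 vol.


residual = 14.695·(0.01821 + 0.09011·e^(−0.04·T));  sugar = (target − residual)·4.0·V
residual = 14.695·(0.01821 + 0.09011·e^(−0.04·21.7)) = 0.8235
sugar = (2.5 − 0.8235)·4.0·16.9

113.3336 g


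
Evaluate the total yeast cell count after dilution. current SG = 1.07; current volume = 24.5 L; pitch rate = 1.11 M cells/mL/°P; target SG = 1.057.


V_w = V·((SG_c−1)/(SG_t−1)−1);  °P = 259 − 259/SG_t;  cells = rate·(V+V_w)·°P
V_w = 24.5·((1.07−1)/(1.057−1)−1) = 5.5877
V_final = 24.5 + 5.5877 = 30.0877
°P = 259 − 259/1.057 = 13.9669
cells = 1.11·30.0877·13.9669

466.4573 billion cells


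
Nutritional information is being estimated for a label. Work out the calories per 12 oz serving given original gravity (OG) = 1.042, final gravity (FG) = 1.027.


ABW = (OG−FG)·131.25·0.79/FG;  °P = 259 − 259/SG (for OG→OE and FG→AE);  RE = 0.1808·OE + 0.8192·AE;  Cal = (6.9·ABW + 4·(RE−0.1))·FG·3.55
ABW = (1.042 − 1.027)·131.25·0.79/1.027 = 1.5144
OE = 259 − 259/1.042 = 10.4395 °P
AE = 259 − 259/1.027 = 6.8092 °P
RE = 0.1808·10.4395 + 0.8192·6.8092 = 7.4655 °P
Cal = (6.9·1.5144 + 4·(7.4655−0.1))·1.027·3.55

145.5118 kcal


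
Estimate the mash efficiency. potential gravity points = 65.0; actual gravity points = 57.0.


efficiency = actual / potential × 100
efficiency = 57.0 / 65.0 × 100

87.6923 %


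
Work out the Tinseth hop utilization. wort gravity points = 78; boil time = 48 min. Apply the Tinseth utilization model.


U = 1.65·0.000125^(GP/1000) · (1 − e^(−0.04·t))/4.15
bigness = 1.65·0.000125^(78/1000) = 0.8185
boil_factor = (1 − e^(−0.04·48))/4.15 = 0.2056
U = 0.8185 · 0.2056

0.1683


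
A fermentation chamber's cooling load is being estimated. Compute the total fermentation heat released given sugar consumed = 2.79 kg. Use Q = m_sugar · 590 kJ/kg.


Q = 2.79 · 590

1646.1000 kJ


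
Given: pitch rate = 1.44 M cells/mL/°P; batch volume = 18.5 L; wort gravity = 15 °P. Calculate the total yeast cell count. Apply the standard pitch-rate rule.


cells (billions) = rate · V_L · °P
cells = 1.44 · 18.5 · 15

399.6000 billion cells


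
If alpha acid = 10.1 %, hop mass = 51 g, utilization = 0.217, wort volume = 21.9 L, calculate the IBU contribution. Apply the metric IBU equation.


IBU = (α/100)·mass·U·1000 / V
IBU = (10.1/100)·51·0.217·1000 / 21.9

51.0396 IBU


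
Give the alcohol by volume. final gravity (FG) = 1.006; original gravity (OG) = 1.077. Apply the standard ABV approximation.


ABV = (OG − FG) · 131.25
ABV = (1.077 − 1.006) · 131.25

9.3187 % ABV


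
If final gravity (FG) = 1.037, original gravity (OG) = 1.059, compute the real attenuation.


AA = (OG−FG)/(OG−1)·100;  RA = AA·0.8192
AA = (1.059 − 1.037)/(1.059 − 1)·100 = 37.2881
RA = 37.2881·0.8192

30.5464 %


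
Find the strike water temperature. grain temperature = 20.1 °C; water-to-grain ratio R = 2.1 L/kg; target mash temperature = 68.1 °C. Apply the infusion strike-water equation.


T_strike = (0.41/R)·(T_mash − T_grain) + T_mash
T_strike = (0.41/2.1)·(68.1 − 20.1) + 68.1

77.4714 °C


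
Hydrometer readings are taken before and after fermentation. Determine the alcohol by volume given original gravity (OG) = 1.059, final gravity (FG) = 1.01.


ABV = (OG − FG) · 131.25
ABV = (1.059 − 1.01) · 131.25

6.4312 % ABV


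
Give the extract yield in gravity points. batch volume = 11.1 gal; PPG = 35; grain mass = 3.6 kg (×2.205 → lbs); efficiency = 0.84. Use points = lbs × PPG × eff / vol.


lbs = 3.6 × 2.205 = 7.9380
points = 7.9380 × 35 × 0.84 / 11.1

21.0250 points


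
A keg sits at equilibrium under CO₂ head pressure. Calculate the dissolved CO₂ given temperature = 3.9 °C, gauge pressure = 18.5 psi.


vols = (P + 14.695)·(0.01821 + 0.09011·e^(−0.04·T))
vols = (18.5 + 14.695)·(0.01821 + 0.09011·e^(−0.04·3.9))

3.1636 volumes


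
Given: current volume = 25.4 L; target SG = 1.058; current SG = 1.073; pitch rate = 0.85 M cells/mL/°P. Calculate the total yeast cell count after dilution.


V_w = V·((SG_c−1)/(SG_t−1)−1);  °P = 259 − 259/SG_t;  cells = rate·(V+V_w)·°P
V_w = 25.4·((1.073−1)/(1.058−1)−1) = 6.5690
V_final = 25.4 + 6.5690 = 31.9690
°P = 259 − 259/1.058 = 14.1985
cells = 0.85·31.9690·14.1985

385.8243 billion cells


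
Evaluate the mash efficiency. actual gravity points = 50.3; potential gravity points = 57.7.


efficiency = actual / potential × 100
efficiency = 50.3 / 57.7 × 100

87.1750 %


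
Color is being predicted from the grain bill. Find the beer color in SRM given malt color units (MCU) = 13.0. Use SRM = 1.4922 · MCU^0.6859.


SRM = 1.4922 · 13.0^0.6859

8.6672 SRM
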